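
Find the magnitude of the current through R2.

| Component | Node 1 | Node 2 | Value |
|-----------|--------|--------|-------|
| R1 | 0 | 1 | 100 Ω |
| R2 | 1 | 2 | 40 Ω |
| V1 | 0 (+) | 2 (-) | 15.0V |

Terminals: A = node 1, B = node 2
Nodal analysis, taking node 2 as the 0 V reference.
Source V1 fixes V_0 = 15 V.
KCL at each unknown node (sum of currents leaving = 0; resistances in Ω):
  Node 1: (V_1 - 15)/100 + (V_1 - 0)/40 = 0
Collecting terms: 0.035 × V_1 = 0.15  =>  V_1 = 4.286 V
I_R2 = (V_1 - V_2)/R2 = (4.286 - 0)/40 = 0.1071 A
|I_R2| = 0.1071 A

Final answer: |I_R2| = 0.1071 A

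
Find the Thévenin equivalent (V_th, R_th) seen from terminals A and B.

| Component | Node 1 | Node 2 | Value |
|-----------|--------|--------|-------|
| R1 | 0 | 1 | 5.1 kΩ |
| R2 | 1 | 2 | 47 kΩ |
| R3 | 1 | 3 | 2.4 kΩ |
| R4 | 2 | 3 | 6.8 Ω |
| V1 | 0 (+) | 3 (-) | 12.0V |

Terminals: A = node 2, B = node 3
Step 1 — V_th is the open-circuit voltage V_A - V_B (nothing connected across the terminals).
Nodal analysis, taking node 3 as the 0 V reference.
Source V1 fixes V_0 = 12 V.
KCL at each unknown node (sum of currents leaving = 0; resistances in Ω):
  Node 1: (V_1 - 12)/5100 + (V_1 - V_2)/47000 + (V_1 - 0)/2400 = 0
  Node 2: (V_2 - V_1)/47000 + (V_2 - 0)/6.8 = 0
Collecting terms (coefficients in siemens):
  0.000634·V_1 - 0.00002128·V_2 = 0.002353
  0.1471·V_2 - 0.00002128·V_1 = 0
Determinant D = (0.000634)(0.1471) - (-0.00002128)(-0.00002128) = 0.00009325
V_1 = [(0.002353)(0.1471) - (-0.00002128)(0)]/D = 3.711 V
V_2 = [(0.000634)(0) - (0.002353)(-0.00002128)]/D = 0.0005369 V
V_th = V_2 - V_3 = 0.0005369 - 0 = 0.0005369 V
Step 2 — R_th: zero the source — replace V1 by a short circuit (node 3 merges into node 0) — and find the resistance seen between A (node 2) and B (node 0).
Reduce the network between node 2 (A) and node 0 (B) by series/parallel combination:
  Rp1 = R1 ‖ R3 (parallel, both between nodes 0 and 1) = 1/(1/5100 + 1/2400) = 1632 Ω
  Rs1 = R2 + Rp1 (series, joined only at node 1) = 47000 + 1632 = 48630 Ω
  Rp2 = R4 ‖ Rs1 (parallel, both between nodes 0 and 2) = 1/(1/6.8 + 1/48630) = 6.799 Ω
R_th = 6.799 Ω

Final answer: V_th = 0.0005369 V, R_th = 6.799 Ω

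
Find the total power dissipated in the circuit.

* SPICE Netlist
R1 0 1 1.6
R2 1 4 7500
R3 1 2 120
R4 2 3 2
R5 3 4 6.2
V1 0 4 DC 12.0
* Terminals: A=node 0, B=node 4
Nodal analysis, taking node 4 as the 0 V reference.
Source V1 fixes V_0 = 12 V.
KCL at each unknown node (sum of currents leaving = 0; resistances in Ω):
  Node 1: (V_1 - 12)/1.6 + (V_1 - 0)/7500 + (V_1 - V_2)/120 = 0
  Node 2: (V_2 - V_1)/120 + (V_2 - V_3)/2 = 0
  Node 3: (V_3 - V_2)/2 + (V_3 - 0)/6.2 = 0
Collecting terms (coefficients in siemens):
  0.6335·V_1 - 0.008333·V_2 = 7.5
  0.5083·V_2 - 0.008333·V_1 - 0.5·V_3 = 0
  0.6613·V_3 - 0.5·V_2 = 0
Solving these 3 simultaneous equations (Gaussian elimination) gives:
  V_1 = 11.85 V, V_2 = 0.7579 V, V_3 = 0.5731 V
Power in each resistor, P = (ΔV)²/R:
  P_R1 = (12 - 11.85)²/1.6 = 0.01414 W
  P_R2 = (11.85 - 0)²/7500 = 0.01872 W
  P_R3 = (11.85 - 0.7579)²/120 = 1.025 W
  P_R4 = (0.7579 - 0.5731)²/2 = 0.01709 W
  P_R5 = (0.5731 - 0)²/6.2 = 0.05297 W
P_total = P_R1 + P_R2 + P_R3 + P_R4 + P_R5 = 1.128 W

Final answer: 1.128 W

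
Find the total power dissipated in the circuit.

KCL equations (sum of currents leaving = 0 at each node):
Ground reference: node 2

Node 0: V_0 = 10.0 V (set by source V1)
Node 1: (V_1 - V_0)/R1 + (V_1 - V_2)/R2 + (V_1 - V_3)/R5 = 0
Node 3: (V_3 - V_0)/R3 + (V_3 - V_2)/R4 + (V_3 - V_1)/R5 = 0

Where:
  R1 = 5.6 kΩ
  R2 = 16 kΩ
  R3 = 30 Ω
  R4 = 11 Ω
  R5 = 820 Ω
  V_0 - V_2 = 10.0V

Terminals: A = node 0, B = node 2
Nodal analysis, taking node 2 as the 0 V reference.
Source V1 fixes V_0 = 10 V.
KCL at each unknown node (sum of currents leaving = 0; resistances in Ω):
  Node 1: (V_1 - 10)/5600 + (V_1 - 0)/16000 + (V_1 - V_3)/820 = 0
  Node 3: (V_3 - 10)/30 + (V_3 - 0)/11 + (V_3 - V_1)/820 = 0
Collecting terms (coefficients in siemens):
  0.001461·V_1 - 0.00122·V_3 = 0.001786
  0.1255·V_3 - 0.00122·V_1 = 0.3333
Determinant D = (0.001461)(0.1255) - (-0.00122)(-0.00122) = 0.0001818
V_1 = [(0.001786)(0.1255) - (-0.00122)(0.3333)]/D = 3.469 V
V_3 = [(0.001461)(0.3333) - (0.001786)(-0.00122)]/D = 2.691 V
Power in each resistor, P = (ΔV)²/R:
  P_R1 = (10 - 3.469)²/5600 = 0.007617 W
  P_R2 = (3.469 - 0)²/16000 = 0.0007522 W
  P_R3 = (10 - 2.691)²/30 = 1.781 W
  P_R4 = (0 - 2.691)²/11 = 0.6581 W
  P_R5 = (3.469 - 2.691)²/820 = 0.0007391 W
P_total = P_R1 + P_R2 + P_R3 + P_R4 + P_R5 = 2.448 W

Final answer: 2.448 W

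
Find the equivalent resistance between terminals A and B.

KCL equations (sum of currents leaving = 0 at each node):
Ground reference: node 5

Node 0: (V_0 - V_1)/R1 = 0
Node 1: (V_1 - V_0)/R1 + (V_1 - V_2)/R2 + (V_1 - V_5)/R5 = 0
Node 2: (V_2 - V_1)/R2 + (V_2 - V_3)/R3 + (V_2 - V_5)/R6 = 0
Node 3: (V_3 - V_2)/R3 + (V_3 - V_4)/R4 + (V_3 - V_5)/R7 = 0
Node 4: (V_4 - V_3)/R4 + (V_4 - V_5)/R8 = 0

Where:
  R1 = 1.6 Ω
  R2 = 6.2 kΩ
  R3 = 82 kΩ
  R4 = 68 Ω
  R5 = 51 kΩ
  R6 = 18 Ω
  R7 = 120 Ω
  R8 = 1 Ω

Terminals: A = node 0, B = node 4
The network is not a plain series/parallel combination. Inject a 1 A test current into terminal A (node 0) and return it from terminal B (node 4); then R_eq = V_A / (1 A).
Nodal analysis, taking node 4 as the 0 V reference.
Current source I_test pushes 1 A into node 0 and draws it out of node 4.
KCL at each unknown node (sum of currents leaving = 0; resistances in Ω):
  Node 0: (V_0 - V_1)/1.6 - 1 = 0
  Node 1: (V_1 - V_0)/1.6 + (V_1 - V_2)/6200 + (V_1 - V_5)/51000 = 0
  Node 2: (V_2 - V_1)/6200 + (V_2 - V_3)/82000 + (V_2 - V_5)/18 = 0
  Node 3: (V_3 - V_2)/82000 + (V_3 - 0)/68 + (V_3 - V_5)/120 = 0
  Node 5: (V_5 - V_1)/51000 + (V_5 - V_2)/18 + (V_5 - V_3)/120 + (V_5 - 0)/1 = 0
Collecting terms (coefficients in siemens):
  0.625·V_0 - 0.625·V_1 = 1
  0.6252·V_1 - 0.625·V_0 - 0.0001613·V_2 - 0.00001961·V_5 = 0
  0.05573·V_2 - 0.0001613·V_1 - 0.0000122·V_3 - 0.05556·V_5 = 0
  0.02305·V_3 - 0.0000122·V_2 - 0.008333·V_5 = 0
  1.064·V_5 - 0.00001961·V_1 - 0.05556·V_2 - 0.008333·V_3 = 0
Solving these 5 simultaneous equations (Gaussian elimination) gives:
  V_0 = 5545 V, V_1 = 5543 V, V_2 = 17.03 V, V_3 = 0.3686 V
  V_5 = 0.9946 V
R_eq = V_0 / 1 A = 5545 Ω = 5.545 kΩ

Final answer: 5.545 kΩ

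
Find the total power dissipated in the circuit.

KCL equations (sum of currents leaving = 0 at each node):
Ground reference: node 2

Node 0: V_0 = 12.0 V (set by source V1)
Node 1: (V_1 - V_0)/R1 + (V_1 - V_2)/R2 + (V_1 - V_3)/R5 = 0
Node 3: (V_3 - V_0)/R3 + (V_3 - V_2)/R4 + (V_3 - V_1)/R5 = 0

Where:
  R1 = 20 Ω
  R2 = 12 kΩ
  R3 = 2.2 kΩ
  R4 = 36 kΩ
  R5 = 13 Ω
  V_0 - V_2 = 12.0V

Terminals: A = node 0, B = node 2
Nodal analysis, taking node 2 as the 0 V reference.
Source V1 fixes V_0 = 12 V.
KCL at each unknown node (sum of currents leaving = 0; resistances in Ω):
  Node 1: (V_1 - 12)/20 + (V_1 - 0)/12000 + (V_1 - V_3)/13 = 0
  Node 3: (V_3 - 12)/2200 + (V_3 - 0)/36000 + (V_3 - V_1)/13 = 0
Collecting terms (coefficients in siemens):
  0.127·V_1 - 0.07692·V_3 = 0.6
  0.07741·V_3 - 0.07692·V_1 = 0.005455
Determinant D = (0.127)(0.07741) - (-0.07692)(-0.07692) = 0.003914
V_1 = [(0.6)(0.07741) - (-0.07692)(0.005455)]/D = 11.97 V
V_3 = [(0.127)(0.005455) - (0.6)(-0.07692)]/D = 11.97 V
Power in each resistor, P = (ΔV)²/R:
  P_R1 = (12 - 11.97)²/20 = 0.00003466 W
  P_R2 = (11.97 - 0)²/12000 = 0.01195 W
  P_R3 = (12 - 11.97)²/2200 = 0.000000422 W
  P_R4 = (0 - 11.97)²/36000 = 0.00398 W
  P_R5 = (11.97 - 11.97)²/13 = 0.00000132 W
P_total = P_R1 + P_R2 + P_R3 + P_R4 + P_R5 = 0.01596 W

Final answer: 0.01596 W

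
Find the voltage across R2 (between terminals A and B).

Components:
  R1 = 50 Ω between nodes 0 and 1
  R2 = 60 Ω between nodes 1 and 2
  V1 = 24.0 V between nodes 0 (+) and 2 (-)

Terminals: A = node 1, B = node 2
R1 and R2 are in series across V1 (node 0 → node 1 → node 2), and the output A–B is taken across R2, so this is a voltage divider.
Series current: I = V1/(R1 + R2) = 24/(50 + 60) = 24/110 = 0.2182 A
V_R2 = I × R2 = V1 × R2/(R1 + R2) = 24 × 60/110 = 13.09 V

Final answer: 13.09 V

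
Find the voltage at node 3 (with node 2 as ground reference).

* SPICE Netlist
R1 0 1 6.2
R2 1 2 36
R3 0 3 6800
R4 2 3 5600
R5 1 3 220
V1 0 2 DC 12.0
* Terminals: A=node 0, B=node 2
Nodal analysis, taking node 2 as the 0 V reference.
Source V1 fixes V_0 = 12 V.
KCL at each unknown node (sum of currents leaving = 0; resistances in Ω):
  Node 1: (V_1 - 12)/6.2 + (V_1 - 0)/36 + (V_1 - V_3)/220 = 0
  Node 3: (V_3 - 12)/6800 + (V_3 - 0)/5600 + (V_3 - V_1)/220 = 0
Collecting terms (coefficients in siemens):
  0.1936·V_1 - 0.004545·V_3 = 1.935
  0.004871·V_3 - 0.004545·V_1 = 0.001765
Determinant D = (0.1936)(0.004871) - (-0.004545)(-0.004545) = 0.0009224
V_1 = [(1.935)(0.004871) - (-0.004545)(0.001765)]/D = 10.23 V
V_3 = [(0.1936)(0.001765) - (1.935)(-0.004545)]/D = 9.908 V
The requested potential is V_3 = 9.908 V.

Final answer: V_3 = 9.908 V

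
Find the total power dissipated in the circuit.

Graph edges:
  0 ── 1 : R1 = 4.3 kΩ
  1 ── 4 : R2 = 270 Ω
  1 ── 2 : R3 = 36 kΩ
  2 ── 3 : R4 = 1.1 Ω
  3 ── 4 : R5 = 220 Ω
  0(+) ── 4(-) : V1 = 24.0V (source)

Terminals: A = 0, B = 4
Nodal analysis, taking node 4 as the 0 V reference.
Source V1 fixes V_0 = 24 V.
KCL at each unknown node (sum of currents leaving = 0; resistances in Ω):
  Node 1: (V_1 - 24)/4300 + (V_1 - 0)/270 + (V_1 - V_2)/36000 = 0
  Node 2: (V_2 - V_1)/36000 + (V_2 - V_3)/1.1 = 0
  Node 3: (V_3 - V_2)/1.1 + (V_3 - 0)/220 = 0
Collecting terms (coefficients in siemens):
  0.003964·V_1 - 0.00002778·V_2 = 0.005581
  0.9091·V_2 - 0.00002778·V_1 - 0.9091·V_3 = 0
  0.9136·V_3 - 0.9091·V_2 = 0
Solving these 3 simultaneous equations (Gaussian elimination) gives:
  V_1 = 1.408 V, V_2 = 0.008595 V, V_3 = 0.008552 V
Power in each resistor, P = (ΔV)²/R:
  P_R1 = (24 - 1.408)²/4300 = 0.1187 W
  P_R2 = (1.408 - 0)²/270 = 0.007343 W
  P_R3 = (1.408 - 0.008595)²/36000 = 0.0000544 W
  P_R4 = (0.008595 - 0.008552)²/1.1 = 0.000000001662 W
  P_R5 = (0.008552 - 0)²/220 = 0.0000003325 W
P_total = P_R1 + P_R2 + P_R3 + P_R4 + P_R5 = 0.1261 W

Final answer: 0.1261 W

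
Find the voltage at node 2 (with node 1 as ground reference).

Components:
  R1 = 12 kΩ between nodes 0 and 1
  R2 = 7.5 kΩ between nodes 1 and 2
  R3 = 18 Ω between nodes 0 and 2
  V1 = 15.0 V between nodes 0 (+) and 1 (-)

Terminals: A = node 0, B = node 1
Nodal analysis, taking node 1 as the 0 V reference.
Source V1 fixes V_0 = 15 V.
KCL at each unknown node (sum of currents leaving = 0; resistances in Ω):
  Node 2: (V_2 - 0)/7500 + (V_2 - 15)/18 = 0
Collecting terms: 0.05569 × V_2 = 0.8333  =>  V_2 = 14.96 V
The requested potential is V_2 = 14.96 V.

Final answer: V_2 = 14.96 V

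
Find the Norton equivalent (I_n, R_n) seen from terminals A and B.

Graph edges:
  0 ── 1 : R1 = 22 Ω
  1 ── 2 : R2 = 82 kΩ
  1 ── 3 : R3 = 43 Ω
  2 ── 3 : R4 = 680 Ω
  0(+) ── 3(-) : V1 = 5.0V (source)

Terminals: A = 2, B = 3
Find the Thévenin equivalent first; then I_n = V_th/R_th and R_n = R_th.
Step 1 — V_th is the open-circuit voltage V_A - V_B (nothing connected across the terminals).
Nodal analysis, taking node 3 as the 0 V reference.
Source V1 fixes V_0 = 5 V.
KCL at each unknown node (sum of currents leaving = 0; resistances in Ω):
  Node 1: (V_1 - 5)/22 + (V_1 - V_2)/82000 + (V_1 - 0)/43 = 0
  Node 2: (V_2 - V_1)/82000 + (V_2 - 0)/680 = 0
Collecting terms (coefficients in siemens):
  0.06872·V_1 - 0.0000122·V_2 = 0.2273
  0.001483·V_2 - 0.0000122·V_1 = 0
Determinant D = (0.06872)(0.001483) - (-0.0000122)(-0.0000122) = 0.0001019
V_1 = [(0.2273)(0.001483) - (-0.0000122)(0)]/D = 3.307 V
V_2 = [(0.06872)(0) - (0.2273)(-0.0000122)]/D = 0.0272 V
V_th = V_2 - V_3 = 0.0272 - 0 = 0.0272 V
Step 2 — R_th: zero the source — replace V1 by a short circuit (node 3 merges into node 0) — and find the resistance seen between A (node 2) and B (node 0).
Reduce the network between node 2 (A) and node 0 (B) by series/parallel combination:
  Rp1 = R1 ‖ R3 (parallel, both between nodes 0 and 1) = 1/(1/22 + 1/43) = 14.55 Ω
  Rs1 = R2 + Rp1 (series, joined only at node 1) = 82000 + 14.55 = 82010 Ω
  Rp2 = R4 ‖ Rs1 (parallel, both between nodes 0 and 2) = 1/(1/680 + 1/82010) = 674.4 Ω
R_th = 674.4 Ω
I_n = V_th/R_th = 0.0272/674.4 = 0.00004033 A, and R_n = R_th = 674.4 Ω

Final answer: I_n = 4.033e-05 A, R_n = 674.4 Ω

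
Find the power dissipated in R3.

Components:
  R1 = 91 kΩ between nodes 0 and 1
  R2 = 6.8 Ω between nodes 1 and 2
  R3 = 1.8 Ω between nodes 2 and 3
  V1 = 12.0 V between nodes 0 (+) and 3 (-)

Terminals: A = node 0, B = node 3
Nodal analysis, taking node 3 as the 0 V reference.
Source V1 fixes V_0 = 12 V.
KCL at each unknown node (sum of currents leaving = 0; resistances in Ω):
  Node 1: (V_1 - 12)/91000 + (V_1 - V_2)/6.8 = 0
  Node 2: (V_2 - V_1)/6.8 + (V_2 - 0)/1.8 = 0
Collecting terms (coefficients in siemens):
  0.1471·V_1 - 0.1471·V_2 = 0.0001319
  0.7026·V_2 - 0.1471·V_1 = 0
Determinant D = (0.1471)(0.7026) - (-0.1471)(-0.1471) = 0.08171
V_1 = [(0.0001319)(0.7026) - (-0.1471)(0)]/D = 0.001134 V
V_2 = [(0.1471)(0) - (0.0001319)(-0.1471)]/D = 0.0002373 V
I_R3 = (V_2 - V_3)/R3 = (0.0002373 - 0)/1.8 = 0.0001319 A
P_R3 = I_R3² × R3 = (0.0001319)² × 1.8 = 0.00000003129 W

Final answer: 3.129e-08 W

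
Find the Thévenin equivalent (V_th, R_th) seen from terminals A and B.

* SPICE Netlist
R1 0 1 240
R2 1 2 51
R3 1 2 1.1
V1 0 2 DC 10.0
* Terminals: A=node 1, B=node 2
Step 1 — V_th is the open-circuit voltage V_A - V_B (nothing connected across the terminals).
Nodal analysis, taking node 2 as the 0 V reference.
Source V1 fixes V_0 = 10 V.
KCL at each unknown node (sum of currents leaving = 0; resistances in Ω):
  Node 1: (V_1 - 10)/240 + (V_1 - 0)/51 + (V_1 - 0)/1.1 = 0
Collecting terms: 0.9329 × V_1 = 0.04167  =>  V_1 = 0.04467 V
V_th = V_1 - V_2 = 0.04467 - 0 = 0.04467 V
Step 2 — R_th: zero the source — replace V1 by a short circuit (node 2 merges into node 0) — and find the resistance seen between A (node 1) and B (node 0).
Reduce the network between node 1 (A) and node 0 (B) by series/parallel combination:
  Rp1 = R1 ‖ R2 ‖ R3 (parallel, all between nodes 0 and 1) = 1/(1/240 + 1/51 + 1/1.1) = 1.072 Ω
R_th = 1.072 Ω

Final answer: V_th = 0.04467 V, R_th = 1.072 Ω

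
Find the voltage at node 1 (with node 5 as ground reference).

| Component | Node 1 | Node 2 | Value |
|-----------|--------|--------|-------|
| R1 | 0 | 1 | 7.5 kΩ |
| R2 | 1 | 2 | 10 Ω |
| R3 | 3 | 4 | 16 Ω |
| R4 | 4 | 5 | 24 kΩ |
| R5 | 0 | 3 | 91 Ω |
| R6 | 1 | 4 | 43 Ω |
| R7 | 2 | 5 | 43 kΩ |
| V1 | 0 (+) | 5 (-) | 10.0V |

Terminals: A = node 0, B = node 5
Nodal analysis, taking node 5 as the 0 V reference.
Source V1 fixes V_0 = 10 V.
KCL at each unknown node (sum of currents leaving = 0; resistances in Ω):
  Node 1: (V_1 - 10)/7500 + (V_1 - V_2)/10 + (V_1 - V_4)/43 = 0
  Node 2: (V_2 - V_1)/10 + (V_2 - 0)/43000 = 0
  Node 3: (V_3 - V_4)/16 + (V_3 - 10)/91 = 0
  Node 4: (V_4 - V_3)/16 + (V_4 - 0)/24000 + (V_4 - V_1)/43 = 0
Collecting terms (coefficients in siemens):
  0.1234·V_1 - 0.1·V_2 - 0.02326·V_4 = 0.001333
  0.1·V_2 - 0.1·V_1 = 0
  0.07349·V_3 - 0.0625·V_4 = 0.1099
  0.0858·V_4 - 0.02326·V_1 - 0.0625·V_3 = 0
Solving these 4 simultaneous equations (Gaussian elimination) gives:
  V_1 = 9.923 V, V_2 = 9.92 V, V_3 = 9.942 V, V_4 = 9.932 V
The requested potential is V_1 = 9.923 V.

Final answer: V_1 = 9.923 V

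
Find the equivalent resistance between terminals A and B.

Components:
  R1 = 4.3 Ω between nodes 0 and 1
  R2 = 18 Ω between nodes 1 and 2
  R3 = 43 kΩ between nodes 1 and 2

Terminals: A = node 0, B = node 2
Reduce the network between node 0 (A) and node 2 (B) by series/parallel combination:
  Rp1 = R2 ‖ R3 (parallel, both between nodes 1 and 2) = 1/(1/18 + 1/43000) = 17.99 Ω
  Rs1 = R1 + Rp1 (series, joined only at node 1) = 4.3 + 17.99 = 22.29 Ω
R_eq = 22.29 Ω

Final answer: 22.29 Ω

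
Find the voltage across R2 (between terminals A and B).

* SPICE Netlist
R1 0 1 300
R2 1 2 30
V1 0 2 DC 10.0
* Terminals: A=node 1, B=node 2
R1 and R2 are in series across V1 (node 0 → node 1 → node 2), and the output A–B is taken across R2, so this is a voltage divider.
Series current: I = V1/(R1 + R2) = 10/(300 + 30) = 10/330 = 0.0303 A
V_R2 = I × R2 = V1 × R2/(R1 + R2) = 10 × 30/330 = 0.9091 V

Final answer: 0.9091 V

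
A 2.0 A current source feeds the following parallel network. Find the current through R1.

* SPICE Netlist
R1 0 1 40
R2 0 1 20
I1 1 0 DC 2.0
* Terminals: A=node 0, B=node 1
All resistors sit directly between nodes 0 and 1, so they are in parallel and share one voltage V; the full source current 2 A splits among them.
1/R_par = 1/40 + 1/20 = 0.075 S  =>  R_par = 13.33 Ω
V = I × R_par = 2 × 13.33 = 26.67 V
I_R1 = V/R1 = 26.67/40 = 0.6667 A

Final answer: 0.6667 A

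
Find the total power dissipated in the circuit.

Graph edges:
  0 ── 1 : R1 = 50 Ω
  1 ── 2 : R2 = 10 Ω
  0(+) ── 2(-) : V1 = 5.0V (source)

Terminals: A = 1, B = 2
Nodal analysis, taking node 2 as the 0 V reference.
Source V1 fixes V_0 = 5 V.
KCL at each unknown node (sum of currents leaving = 0; resistances in Ω):
  Node 1: (V_1 - 5)/50 + (V_1 - 0)/10 = 0
Collecting terms: 0.12 × V_1 = 0.1  =>  V_1 = 0.8333 V
Power in each resistor, P = (ΔV)²/R:
  P_R1 = (5 - 0.8333)²/50 = 0.3472 W
  P_R2 = (0.8333 - 0)²/10 = 0.06944 W
P_total = P_R1 + P_R2 = 0.4167 W

Final answer: 0.4167 W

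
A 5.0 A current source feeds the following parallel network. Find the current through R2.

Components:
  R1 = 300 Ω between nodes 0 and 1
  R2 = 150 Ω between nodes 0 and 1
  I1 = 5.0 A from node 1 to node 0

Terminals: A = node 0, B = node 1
All resistors sit directly between nodes 0 and 1, so they are in parallel and share one voltage V; the full source current 5 A splits among them.
1/R_par = 1/300 + 1/150 = 0.01 S  =>  R_par = 100 Ω
V = I × R_par = 5 × 100 = 500 V
I_R2 = V/R2 = 500/150 = 3.333 A

Final answer: 3.333 A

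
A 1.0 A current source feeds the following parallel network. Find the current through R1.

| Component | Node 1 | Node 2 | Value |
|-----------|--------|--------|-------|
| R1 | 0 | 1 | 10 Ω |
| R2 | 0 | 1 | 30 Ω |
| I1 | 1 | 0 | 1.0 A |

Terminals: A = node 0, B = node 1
All resistors sit directly between nodes 0 and 1, so they are in parallel and share one voltage V; the full source current 1 A splits among them.
1/R_par = 1/10 + 1/30 = 0.1333 S  =>  R_par = 7.5 Ω
V = I × R_par = 1 × 7.5 = 7.5 V
I_R1 = V/R1 = 7.5/10 = 0.75 A

Final answer: 0.75 A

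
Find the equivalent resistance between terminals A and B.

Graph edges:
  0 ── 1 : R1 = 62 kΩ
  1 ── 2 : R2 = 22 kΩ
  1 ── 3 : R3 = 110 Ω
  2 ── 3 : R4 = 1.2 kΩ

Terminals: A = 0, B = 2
Reduce the network between node 0 (A) and node 2 (B) by series/parallel combination:
  Rs1 = R3 + R4 (series, joined only at node 3) = 110 + 1200 = 1310 Ω
  Rp1 = R2 ‖ Rs1 (parallel, both between nodes 1 and 2) = 1/(1/22000 + 1/1310) = 1236 Ω
  Rs2 = R1 + Rp1 (series, joined only at node 1) = 62000 + 1236 = 63240 Ω
R_eq = 63.24 kΩ

Final answer: 63.24 kΩ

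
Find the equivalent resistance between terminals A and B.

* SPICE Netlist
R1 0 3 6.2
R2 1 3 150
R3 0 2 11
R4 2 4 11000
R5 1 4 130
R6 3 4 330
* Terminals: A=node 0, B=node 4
Reduce the network between node 0 (A) and node 4 (B) by series/parallel combination:
  Rs1 = R2 + R5 (series, joined only at node 1) = 150 + 130 = 280 Ω
  Rp1 = R6 ‖ Rs1 (parallel, both between nodes 3 and 4) = 1/(1/330 + 1/280) = 151.5 Ω
  Rs2 = R3 + R4 (series, joined only at node 2) = 11 + 11000 = 11010 Ω
  Rs3 = R1 + Rp1 (series, joined only at node 3) = 6.2 + 151.5 = 157.7 Ω
  Rp2 = Rs2 ‖ Rs3 (parallel, both between nodes 0 and 4) = 1/(1/11010 + 1/157.7) = 155.4 Ω
R_eq = 155.4 Ω

Final answer: 155.4 Ω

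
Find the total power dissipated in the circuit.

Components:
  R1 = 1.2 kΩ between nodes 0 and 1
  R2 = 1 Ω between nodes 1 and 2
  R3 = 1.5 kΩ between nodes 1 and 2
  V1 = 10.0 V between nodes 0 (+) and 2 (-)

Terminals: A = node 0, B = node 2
Nodal analysis, taking node 2 as the 0 V reference.
Source V1 fixes V_0 = 10 V.
KCL at each unknown node (sum of currents leaving = 0; resistances in Ω):
  Node 1: (V_1 - 10)/1200 + (V_1 - 0)/1 + (V_1 - 0)/1500 = 0
Collecting terms: 1.001 × V_1 = 0.008333  =>  V_1 = 0.008321 V
Power in each resistor, P = (ΔV)²/R:
  P_R1 = (10 - 0.008321)²/1200 = 0.08319 W
  P_R2 = (0.008321 - 0)²/1 = 0.00006924 W
  P_R3 = (0.008321 - 0)²/1500 = 0.00000004616 W
P_total = P_R1 + P_R2 + P_R3 = 0.08326 W

Final answer: 0.08326 W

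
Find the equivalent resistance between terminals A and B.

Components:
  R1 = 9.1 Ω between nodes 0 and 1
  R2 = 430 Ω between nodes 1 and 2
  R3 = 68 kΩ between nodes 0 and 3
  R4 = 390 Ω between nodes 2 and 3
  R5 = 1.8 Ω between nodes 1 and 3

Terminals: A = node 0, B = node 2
The network is not a plain series/parallel combination. Inject a 1 A test current into terminal A (node 0) and return it from terminal B (node 2); then R_eq = V_A / (1 A).
Nodal analysis, taking node 2 as the 0 V reference.
Current source I_test pushes 1 A into node 0 and draws it out of node 2.
KCL at each unknown node (sum of currents leaving = 0; resistances in Ω):
  Node 0: (V_0 - V_1)/9.1 + (V_0 - V_3)/68000 - 1 = 0
  Node 1: (V_1 - V_0)/9.1 + (V_1 - 0)/430 + (V_1 - V_3)/1.8 = 0
  Node 3: (V_3 - V_0)/68000 + (V_3 - V_1)/1.8 + (V_3 - 0)/390 = 0
Collecting terms (coefficients in siemens):
  0.1099·V_0 - 0.1099·V_1 - 0.00001471·V_3 = 1
  0.6678·V_1 - 0.1099·V_0 - 0.5556·V_3 = 0
  0.5581·V_3 - 0.00001471·V_0 - 0.5556·V_1 = 0
Solving these 3 simultaneous equations (Gaussian elimination) gives:
  V_0 = 214.1 V, V_1 = 205 V, V_3 = 204.1 V
R_eq = V_0 / 1 A = 214.1 Ω

Final answer: 214.1 Ω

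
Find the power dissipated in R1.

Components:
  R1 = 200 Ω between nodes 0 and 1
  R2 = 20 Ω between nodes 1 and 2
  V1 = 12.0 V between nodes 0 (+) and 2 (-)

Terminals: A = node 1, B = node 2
Nodal analysis, taking node 2 as the 0 V reference.
Source V1 fixes V_0 = 12 V.
KCL at each unknown node (sum of currents leaving = 0; resistances in Ω):
  Node 1: (V_1 - 12)/200 + (V_1 - 0)/20 = 0
Collecting terms: 0.055 × V_1 = 0.06  =>  V_1 = 1.091 V
I_R1 = (V_0 - V_1)/R1 = (12 - 1.091)/200 = 0.05455 A
P_R1 = I_R1² × R1 = (0.05455)² × 200 = 0.595 W

Final answer: 0.595 W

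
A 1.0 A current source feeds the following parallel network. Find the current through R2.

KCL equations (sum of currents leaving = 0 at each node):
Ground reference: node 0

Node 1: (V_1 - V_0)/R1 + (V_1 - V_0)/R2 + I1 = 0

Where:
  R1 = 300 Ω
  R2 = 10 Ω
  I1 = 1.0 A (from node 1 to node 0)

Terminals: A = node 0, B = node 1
All resistors sit directly between nodes 0 and 1, so they are in parallel and share one voltage V; the full source current 1 A splits among them.
1/R_par = 1/300 + 1/10 = 0.1033 S  =>  R_par = 9.677 Ω
V = I × R_par = 1 × 9.677 = 9.677 V
I_R2 = V/R2 = 9.677/10 = 0.9677 A

Final answer: 0.9677 A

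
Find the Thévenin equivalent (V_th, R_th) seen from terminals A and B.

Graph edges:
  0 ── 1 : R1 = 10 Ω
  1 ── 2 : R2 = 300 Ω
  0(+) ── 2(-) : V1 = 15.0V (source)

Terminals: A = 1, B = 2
Step 1 — V_th is the open-circuit voltage V_A - V_B (nothing connected across the terminals).
Nodal analysis, taking node 2 as the 0 V reference.
Source V1 fixes V_0 = 15 V.
KCL at each unknown node (sum of currents leaving = 0; resistances in Ω):
  Node 1: (V_1 - 15)/10 + (V_1 - 0)/300 = 0
Collecting terms: 0.1033 × V_1 = 1.5  =>  V_1 = 14.52 V
V_th = V_1 - V_2 = 14.52 - 0 = 14.52 V
Step 2 — R_th: zero the source — replace V1 by a short circuit (node 2 merges into node 0) — and find the resistance seen between A (node 1) and B (node 0).
Reduce the network between node 1 (A) and node 0 (B) by series/parallel combination:
  Rp1 = R1 ‖ R2 (parallel, both between nodes 0 and 1) = 1/(1/10 + 1/300) = 9.677 Ω
R_th = 9.677 Ω

Final answer: V_th = 14.52 V, R_th = 9.677 Ω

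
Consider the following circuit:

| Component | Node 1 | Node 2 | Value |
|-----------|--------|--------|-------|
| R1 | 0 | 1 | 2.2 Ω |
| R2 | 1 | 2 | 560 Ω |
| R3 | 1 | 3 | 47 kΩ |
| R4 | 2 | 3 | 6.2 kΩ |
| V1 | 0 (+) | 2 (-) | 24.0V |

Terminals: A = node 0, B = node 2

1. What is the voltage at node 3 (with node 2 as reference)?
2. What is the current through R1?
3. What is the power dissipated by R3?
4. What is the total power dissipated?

Nodal analysis, taking node 2 as the 0 V reference.
Source V1 fixes V_0 = 24 V.
KCL at each unknown node (sum of currents leaving = 0; resistances in Ω):
  Node 1: (V_1 - 24)/2.2 + (V_1 - 0)/560 + (V_1 - V_3)/47000 = 0
  Node 3: (V_3 - V_1)/47000 + (V_3 - 0)/6200 = 0
Collecting terms (coefficients in siemens):
  0.4564·V_1 - 0.00002128·V_3 = 10.91
  0.0001826·V_3 - 0.00002128·V_1 = 0
Determinant D = (0.4564)(0.0001826) - (-0.00002128)(-0.00002128) = 0.00008331
V_1 = [(10.91)(0.0001826) - (-0.00002128)(0)]/D = 23.91 V
V_3 = [(0.4564)(0) - (10.91)(-0.00002128)]/D = 2.786 V
Part 1:
  Read off the nodal solution: V_3 = 2.786 V
Part 2:
  I_R1 = (V_0 - V_1)/R1 = (24 - 23.91)/2.2 = 0.04314 A
  Magnitude: I_R1 = 0.04314 A
Part 3:
  I_R3 = (V_1 - V_3)/R3 = (23.91 - 2.786)/47000 = 0.0004493 A
  P_R3 = I_R3² × R3 = (0.0004493)² × 47000 = 0.00949 W
Part 4:
  Power in each resistor, P = (ΔV)²/R:
    P_R1 = (24 - 23.91)²/2.2 = 0.004094 W
    P_R2 = (23.91 - 0)²/560 = 1.02 W
    P_R3 = (23.91 - 2.786)²/47000 = 0.00949 W
    P_R4 = (0 - 2.786)²/6200 = 0.001252 W
  P_total = P_R1 + P_R2 + P_R3 + P_R4 = 1.035 W

Final answers:
1. V_3 = 2.786 V
2. I_R1 = 0.04314 A
3. P_R3 = 0.00949 W
4. P_total = 1.035 W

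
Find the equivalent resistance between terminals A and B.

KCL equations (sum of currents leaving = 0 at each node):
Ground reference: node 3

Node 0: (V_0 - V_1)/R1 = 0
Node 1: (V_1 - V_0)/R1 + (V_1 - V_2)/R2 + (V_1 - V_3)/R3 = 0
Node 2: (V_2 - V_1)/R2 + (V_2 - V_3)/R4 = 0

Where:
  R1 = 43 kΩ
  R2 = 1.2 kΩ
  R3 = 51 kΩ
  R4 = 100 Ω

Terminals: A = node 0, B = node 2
Reduce the network between node 0 (A) and node 2 (B) by series/parallel combination:
  Rs1 = R3 + R4 (series, joined only at node 3) = 51000 + 100 = 51100 Ω
  Rp1 = R2 ‖ Rs1 (parallel, both between nodes 1 and 2) = 1/(1/1200 + 1/51100) = 1172 Ω
  Rs2 = R1 + Rp1 (series, joined only at node 1) = 43000 + 1172 = 44170 Ω
R_eq = 44.17 kΩ

Final answer: 44.17 kΩ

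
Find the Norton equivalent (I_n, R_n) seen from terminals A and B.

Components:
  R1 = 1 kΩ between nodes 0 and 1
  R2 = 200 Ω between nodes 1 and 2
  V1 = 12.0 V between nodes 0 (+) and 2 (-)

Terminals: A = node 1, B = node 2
Find the Thévenin equivalent first; then I_n = V_th/R_th and R_n = R_th.
Step 1 — V_th is the open-circuit voltage V_A - V_B (nothing connected across the terminals).
Nodal analysis, taking node 2 as the 0 V reference.
Source V1 fixes V_0 = 12 V.
KCL at each unknown node (sum of currents leaving = 0; resistances in Ω):
  Node 1: (V_1 - 12)/1000 + (V_1 - 0)/200 = 0
Collecting terms: 0.006 × V_1 = 0.012  =>  V_1 = 2 V
V_th = V_1 - V_2 = 2 - 0 = 2 V
Step 2 — R_th: zero the source — replace V1 by a short circuit (node 2 merges into node 0) — and find the resistance seen between A (node 1) and B (node 0).
Reduce the network between node 1 (A) and node 0 (B) by series/parallel combination:
  Rp1 = R1 ‖ R2 (parallel, both between nodes 0 and 1) = 1/(1/1000 + 1/200) = 166.7 Ω
R_th = 166.7 Ω
I_n = V_th/R_th = 2/166.7 = 0.012 A, and R_n = R_th = 166.7 Ω

Final answer: I_n = 0.012 A, R_n = 166.7 Ω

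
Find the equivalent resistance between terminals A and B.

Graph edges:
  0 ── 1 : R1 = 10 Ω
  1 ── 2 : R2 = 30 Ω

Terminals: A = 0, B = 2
Reduce the network between node 0 (A) and node 2 (B) by series/parallel combination:
  Rs1 = R1 + R2 (series, joined only at node 1) = 10 + 30 = 40 Ω
R_eq = 40 Ω

Final answer: 40 Ω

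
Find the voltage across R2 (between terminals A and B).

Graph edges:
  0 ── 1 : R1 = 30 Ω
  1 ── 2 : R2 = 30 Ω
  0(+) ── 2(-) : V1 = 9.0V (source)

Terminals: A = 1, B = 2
R1 and R2 are in series across V1 (node 0 → node 1 → node 2), and the output A–B is taken across R2, so this is a voltage divider.
Series current: I = V1/(R1 + R2) = 9/(30 + 30) = 9/60 = 0.15 A
V_R2 = I × R2 = V1 × R2/(R1 + R2) = 9 × 30/60 = 4.5 V

Final answer: 4.5 V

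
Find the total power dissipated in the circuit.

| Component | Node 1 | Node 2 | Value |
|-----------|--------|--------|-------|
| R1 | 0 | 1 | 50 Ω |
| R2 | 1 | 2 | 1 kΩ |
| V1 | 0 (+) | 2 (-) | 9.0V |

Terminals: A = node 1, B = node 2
Nodal analysis, taking node 2 as the 0 V reference.
Source V1 fixes V_0 = 9 V.
KCL at each unknown node (sum of currents leaving = 0; resistances in Ω):
  Node 1: (V_1 - 9)/50 + (V_1 - 0)/1000 = 0
Collecting terms: 0.021 × V_1 = 0.18  =>  V_1 = 8.571 V
Power in each resistor, P = (ΔV)²/R:
  P_R1 = (9 - 8.571)²/50 = 0.003673 W
  P_R2 = (8.571 - 0)²/1000 = 0.07347 W
P_total = P_R1 + P_R2 = 0.07714 W

Final answer: 0.07714 W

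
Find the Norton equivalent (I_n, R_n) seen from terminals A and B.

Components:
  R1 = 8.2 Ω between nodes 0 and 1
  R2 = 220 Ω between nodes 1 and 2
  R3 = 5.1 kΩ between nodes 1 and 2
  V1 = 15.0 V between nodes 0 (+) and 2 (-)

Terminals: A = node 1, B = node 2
Find the Thévenin equivalent first; then I_n = V_th/R_th and R_n = R_th.
Step 1 — V_th is the open-circuit voltage V_A - V_B (nothing connected across the terminals).
Nodal analysis, taking node 2 as the 0 V reference.
Source V1 fixes V_0 = 15 V.
KCL at each unknown node (sum of currents leaving = 0; resistances in Ω):
  Node 1: (V_1 - 15)/8.2 + (V_1 - 0)/220 + (V_1 - 0)/5100 = 0
Collecting terms: 0.1267 × V_1 = 1.829  =>  V_1 = 14.44 V
V_th = V_1 - V_2 = 14.44 - 0 = 14.44 V
Step 2 — R_th: zero the source — replace V1 by a short circuit (node 2 merges into node 0) — and find the resistance seen between A (node 1) and B (node 0).
Reduce the network between node 1 (A) and node 0 (B) by series/parallel combination:
  Rp1 = R1 ‖ R2 ‖ R3 (parallel, all between nodes 0 and 1) = 1/(1/8.2 + 1/220 + 1/5100) = 7.893 Ω
R_th = 7.893 Ω
I_n = V_th/R_th = 14.44/7.893 = 1.829 A, and R_n = R_th = 7.893 Ω

Final answer: I_n = 1.829 A, R_n = 7.893 Ω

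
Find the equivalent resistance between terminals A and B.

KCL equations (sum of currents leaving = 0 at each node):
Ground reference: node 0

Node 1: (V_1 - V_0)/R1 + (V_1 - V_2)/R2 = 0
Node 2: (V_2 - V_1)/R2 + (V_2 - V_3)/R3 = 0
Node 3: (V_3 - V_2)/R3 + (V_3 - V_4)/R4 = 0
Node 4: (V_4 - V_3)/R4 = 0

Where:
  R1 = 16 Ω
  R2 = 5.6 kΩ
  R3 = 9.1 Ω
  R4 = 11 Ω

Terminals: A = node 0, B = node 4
Reduce the network between node 0 (A) and node 4 (B) by series/parallel combination:
  Rs1 = R1 + R2 (series, joined only at node 1) = 16 + 5600 = 5616 Ω
  Rs2 = R3 + Rs1 (series, joined only at node 2) = 9.1 + 5616 = 5625 Ω
  Rs3 = R4 + Rs2 (series, joined only at node 3) = 11 + 5625 = 5636 Ω
R_eq = 5.636 kΩ

Final answer: 5.636 kΩ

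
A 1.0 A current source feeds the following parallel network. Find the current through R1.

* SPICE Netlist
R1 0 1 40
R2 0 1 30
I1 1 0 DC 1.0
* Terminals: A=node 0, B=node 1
All resistors sit directly between nodes 0 and 1, so they are in parallel and share one voltage V; the full source current 1 A splits among them.
1/R_par = 1/40 + 1/30 = 0.05833 S  =>  R_par = 17.14 Ω
V = I × R_par = 1 × 17.14 = 17.14 V
I_R1 = V/R1 = 17.14/40 = 0.4286 A

Final answer: 0.4286 A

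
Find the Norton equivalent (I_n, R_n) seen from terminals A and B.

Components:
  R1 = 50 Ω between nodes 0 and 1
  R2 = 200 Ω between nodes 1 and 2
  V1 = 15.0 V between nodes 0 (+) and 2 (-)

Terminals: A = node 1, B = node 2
Find the Thévenin equivalent first; then I_n = V_th/R_th and R_n = R_th.
Step 1 — V_th is the open-circuit voltage V_A - V_B (nothing connected across the terminals).
Nodal analysis, taking node 2 as the 0 V reference.
Source V1 fixes V_0 = 15 V.
KCL at each unknown node (sum of currents leaving = 0; resistances in Ω):
  Node 1: (V_1 - 15)/50 + (V_1 - 0)/200 = 0
Collecting terms: 0.025 × V_1 = 0.3  =>  V_1 = 12 V
V_th = V_1 - V_2 = 12 - 0 = 12 V
Step 2 — R_th: zero the source — replace V1 by a short circuit (node 2 merges into node 0) — and find the resistance seen between A (node 1) and B (node 0).
Reduce the network between node 1 (A) and node 0 (B) by series/parallel combination:
  Rp1 = R1 ‖ R2 (parallel, both between nodes 0 and 1) = 1/(1/50 + 1/200) = 40 Ω
R_th = 40 Ω
I_n = V_th/R_th = 12/40 = 0.3 A, and R_n = R_th = 40 Ω

Final answer: I_n = 0.3 A, R_n = 40 Ω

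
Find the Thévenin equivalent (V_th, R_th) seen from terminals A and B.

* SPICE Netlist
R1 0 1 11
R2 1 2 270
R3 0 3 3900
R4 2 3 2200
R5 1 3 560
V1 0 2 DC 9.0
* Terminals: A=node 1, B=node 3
Step 1 — V_th is the open-circuit voltage V_A - V_B (nothing connected across the terminals).
Nodal analysis, taking node 2 as the 0 V reference.
Source V1 fixes V_0 = 9 V.
KCL at each unknown node (sum of currents leaving = 0; resistances in Ω):
  Node 1: (V_1 - 9)/11 + (V_1 - 0)/270 + (V_1 - V_3)/560 = 0
  Node 3: (V_3 - 9)/3900 + (V_3 - 0)/2200 + (V_3 - V_1)/560 = 0
Collecting terms (coefficients in siemens):
  0.0964·V_1 - 0.001786·V_3 = 0.8182
  0.002497·V_3 - 0.001786·V_1 = 0.002308
Determinant D = (0.0964)(0.002497) - (-0.001786)(-0.001786) = 0.0002375
V_1 = [(0.8182)(0.002497) - (-0.001786)(0.002308)]/D = 8.619 V
V_3 = [(0.0964)(0.002308) - (0.8182)(-0.001786)]/D = 7.089 V
V_th = V_1 - V_3 = 8.619 - 7.089 = 1.53 V
Step 2 — R_th: zero the source — replace V1 by a short circuit (node 2 merges into node 0) — and find the resistance seen between A (node 1) and B (node 3).
Reduce the network between node 1 (A) and node 3 (B) by series/parallel combination:
  Rp1 = R1 ‖ R2 (parallel, both between nodes 0 and 1) = 1/(1/11 + 1/270) = 10.57 Ω
  Rp2 = R3 ‖ R4 (parallel, both between nodes 0 and 3) = 1/(1/3900 + 1/2200) = 1407 Ω
  Rs1 = Rp1 + Rp2 (series, joined only at node 0) = 10.57 + 1407 = 1417 Ω
  Rp3 = R5 ‖ Rs1 (parallel, both between nodes 1 and 3) = 1/(1/560 + 1/1417) = 401.4 Ω
R_th = 401.4 Ω

Final answer: V_th = 1.53 V, R_th = 401.4 Ω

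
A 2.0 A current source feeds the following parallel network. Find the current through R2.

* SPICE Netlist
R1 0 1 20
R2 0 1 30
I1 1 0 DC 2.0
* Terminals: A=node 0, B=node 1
All resistors sit directly between nodes 0 and 1, so they are in parallel and share one voltage V; the full source current 2 A splits among them.
1/R_par = 1/20 + 1/30 = 0.08333 S  =>  R_par = 12 Ω
V = I × R_par = 2 × 12 = 24 V
I_R2 = V/R2 = 24/30 = 0.8 A

Final answer: 0.8 A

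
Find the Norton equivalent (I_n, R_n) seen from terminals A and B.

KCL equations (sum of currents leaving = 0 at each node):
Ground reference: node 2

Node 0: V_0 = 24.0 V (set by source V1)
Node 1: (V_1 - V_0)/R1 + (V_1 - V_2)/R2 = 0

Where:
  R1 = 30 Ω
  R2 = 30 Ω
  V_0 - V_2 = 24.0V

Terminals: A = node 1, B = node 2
Find the Thévenin equivalent first; then I_n = V_th/R_th and R_n = R_th.
Step 1 — V_th is the open-circuit voltage V_A - V_B (nothing connected across the terminals).
Nodal analysis, taking node 2 as the 0 V reference.
Source V1 fixes V_0 = 24 V.
KCL at each unknown node (sum of currents leaving = 0; resistances in Ω):
  Node 1: (V_1 - 24)/30 + (V_1 - 0)/30 = 0
Collecting terms: 0.06667 × V_1 = 0.8  =>  V_1 = 12 V
V_th = V_1 - V_2 = 12 - 0 = 12 V
Step 2 — R_th: zero the source — replace V1 by a short circuit (node 2 merges into node 0) — and find the resistance seen between A (node 1) and B (node 0).
Reduce the network between node 1 (A) and node 0 (B) by series/parallel combination:
  Rp1 = R1 ‖ R2 (parallel, both between nodes 0 and 1) = 1/(1/30 + 1/30) = 15 Ω
R_th = 15 Ω
I_n = V_th/R_th = 12/15 = 0.8 A, and R_n = R_th = 15 Ω

Final answer: I_n = 0.8 A, R_n = 15 Ω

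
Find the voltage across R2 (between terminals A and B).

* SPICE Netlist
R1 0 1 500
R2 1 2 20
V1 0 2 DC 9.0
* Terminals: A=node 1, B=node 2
R1 and R2 are in series across V1 (node 0 → node 1 → node 2), and the output A–B is taken across R2, so this is a voltage divider.
Series current: I = V1/(R1 + R2) = 9/(500 + 20) = 9/520 = 0.01731 A
V_R2 = I × R2 = V1 × R2/(R1 + R2) = 9 × 20/520 = 0.3462 V

Final answer: 0.3462 V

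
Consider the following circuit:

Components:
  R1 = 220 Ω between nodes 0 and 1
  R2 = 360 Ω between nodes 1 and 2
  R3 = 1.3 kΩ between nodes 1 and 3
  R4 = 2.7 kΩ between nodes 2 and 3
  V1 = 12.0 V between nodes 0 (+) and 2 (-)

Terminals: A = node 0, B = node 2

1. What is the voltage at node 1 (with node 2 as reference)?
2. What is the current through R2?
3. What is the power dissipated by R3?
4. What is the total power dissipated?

Nodal analysis, taking node 2 as the 0 V reference.
Source V1 fixes V_0 = 12 V.
KCL at each unknown node (sum of currents leaving = 0; resistances in Ω):
  Node 1: (V_1 - 12)/220 + (V_1 - 0)/360 + (V_1 - V_3)/1300 = 0
  Node 3: (V_3 - V_1)/1300 + (V_3 - 0)/2700 = 0
Collecting terms (coefficients in siemens):
  0.008092·V_1 - 0.0007692·V_3 = 0.05455
  0.00114·V_3 - 0.0007692·V_1 = 0
Determinant D = (0.008092)(0.00114) - (-0.0007692)(-0.0007692) = 0.00000863
V_1 = [(0.05455)(0.00114) - (-0.0007692)(0)]/D = 7.202 V
V_3 = [(0.008092)(0) - (0.05455)(-0.0007692)]/D = 4.862 V
Part 1:
  Read off the nodal solution: V_1 = 7.202 V
Part 2:
  I_R2 = (V_1 - V_2)/R2 = (7.202 - 0)/360 = 0.02001 A
  Magnitude: I_R2 = 0.02001 A
Part 3:
  I_R3 = (V_1 - V_3)/R3 = (7.202 - 4.862)/1300 = 0.001801 A
  P_R3 = I_R3² × R3 = (0.001801)² × 1300 = 0.004215 W
Part 4:
  Power in each resistor, P = (ΔV)²/R:
    P_R1 = (12 - 7.202)²/220 = 0.1046 W
    P_R2 = (7.202 - 0)²/360 = 0.1441 W
    P_R3 = (7.202 - 4.862)²/1300 = 0.004215 W
    P_R4 = (0 - 4.862)²/2700 = 0.008754 W
  P_total = P_R1 + P_R2 + P_R3 + P_R4 = 0.2617 W

Final answers:
1. V_1 = 7.202 V
2. I_R2 = 0.02001 A
3. P_R3 = 0.004215 W
4. P_total = 0.2617 W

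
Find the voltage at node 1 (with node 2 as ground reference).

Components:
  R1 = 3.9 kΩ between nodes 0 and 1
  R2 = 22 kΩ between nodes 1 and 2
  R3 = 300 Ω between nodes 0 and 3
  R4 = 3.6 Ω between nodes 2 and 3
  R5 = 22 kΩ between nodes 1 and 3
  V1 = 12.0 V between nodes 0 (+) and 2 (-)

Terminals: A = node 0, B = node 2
Nodal analysis, taking node 2 as the 0 V reference.
Source V1 fixes V_0 = 12 V.
KCL at each unknown node (sum of currents leaving = 0; resistances in Ω):
  Node 1: (V_1 - 12)/3900 + (V_1 - 0)/22000 + (V_1 - V_3)/22000 = 0
  Node 3: (V_3 - 12)/300 + (V_3 - 0)/3.6 + (V_3 - V_1)/22000 = 0
Collecting terms (coefficients in siemens):
  0.0003473·V_1 - 0.00004545·V_3 = 0.003077
  0.2812·V_3 - 0.00004545·V_1 = 0.04
Determinant D = (0.0003473)(0.2812) - (-0.00004545)(-0.00004545) = 0.00009765
V_1 = [(0.003077)(0.2812) - (-0.00004545)(0.04)]/D = 8.878 V
V_3 = [(0.0003473)(0.04) - (0.003077)(-0.00004545)]/D = 0.1437 V
The requested potential is V_1 = 8.878 V.

Final answer: V_1 = 8.878 V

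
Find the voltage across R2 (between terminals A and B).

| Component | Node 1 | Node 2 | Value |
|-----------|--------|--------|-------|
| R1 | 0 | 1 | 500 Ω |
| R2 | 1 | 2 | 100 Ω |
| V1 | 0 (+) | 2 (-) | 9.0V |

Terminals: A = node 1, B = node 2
R1 and R2 are in series across V1 (node 0 → node 1 → node 2), and the output A–B is taken across R2, so this is a voltage divider.
Series current: I = V1/(R1 + R2) = 9/(500 + 100) = 9/600 = 0.015 A
V_R2 = I × R2 = V1 × R2/(R1 + R2) = 9 × 100/600 = 1.5 V

Final answer: 1.5 V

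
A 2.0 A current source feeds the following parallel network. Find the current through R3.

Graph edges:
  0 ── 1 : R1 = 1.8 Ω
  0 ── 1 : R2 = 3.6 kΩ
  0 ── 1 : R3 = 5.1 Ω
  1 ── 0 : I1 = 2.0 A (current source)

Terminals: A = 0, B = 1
All resistors sit directly between nodes 0 and 1, so they are in parallel and share one voltage V; the full source current 2 A splits among them.
1/R_par = 1/1.8 + 1/3600 + 1/5.1 = 0.7519 S  =>  R_par = 1.33 Ω
V = I × R_par = 2 × 1.33 = 2.66 V
I_R3 = V/R3 = 2.66/5.1 = 0.5215 A

Final answer: 0.5215 A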